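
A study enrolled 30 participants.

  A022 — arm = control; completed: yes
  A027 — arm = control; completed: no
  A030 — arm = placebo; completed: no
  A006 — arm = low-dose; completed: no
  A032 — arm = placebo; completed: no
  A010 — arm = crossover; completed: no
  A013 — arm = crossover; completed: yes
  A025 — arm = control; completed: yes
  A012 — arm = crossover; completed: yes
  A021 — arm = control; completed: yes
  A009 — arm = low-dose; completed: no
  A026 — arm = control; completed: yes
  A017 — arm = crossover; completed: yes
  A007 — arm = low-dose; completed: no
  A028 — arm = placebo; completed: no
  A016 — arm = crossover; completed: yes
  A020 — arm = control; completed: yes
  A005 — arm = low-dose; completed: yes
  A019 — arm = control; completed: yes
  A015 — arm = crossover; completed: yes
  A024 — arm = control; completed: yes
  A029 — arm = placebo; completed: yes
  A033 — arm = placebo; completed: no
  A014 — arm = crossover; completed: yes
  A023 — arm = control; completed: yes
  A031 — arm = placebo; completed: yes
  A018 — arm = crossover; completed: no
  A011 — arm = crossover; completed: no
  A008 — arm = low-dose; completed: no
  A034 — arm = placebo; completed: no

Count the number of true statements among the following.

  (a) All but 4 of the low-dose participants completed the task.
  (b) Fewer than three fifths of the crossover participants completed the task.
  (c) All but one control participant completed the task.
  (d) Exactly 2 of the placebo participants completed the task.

3

(a) low-dose: |A| = 5, |A ∩ B| = 1; needs |A ∖ B| = 4 — true.
(b) crossover: |A| = 9, |A ∩ B| = 6; needs |A ∩ B| / |A| < 3/5 — false.
(c) control: |A| = 9, |A ∩ B| = 8; needs |A ∖ B| = 1 — true.
(d) placebo: |A| = 7, |A ∩ B| = 2; needs |A ∩ B| = 2 — true.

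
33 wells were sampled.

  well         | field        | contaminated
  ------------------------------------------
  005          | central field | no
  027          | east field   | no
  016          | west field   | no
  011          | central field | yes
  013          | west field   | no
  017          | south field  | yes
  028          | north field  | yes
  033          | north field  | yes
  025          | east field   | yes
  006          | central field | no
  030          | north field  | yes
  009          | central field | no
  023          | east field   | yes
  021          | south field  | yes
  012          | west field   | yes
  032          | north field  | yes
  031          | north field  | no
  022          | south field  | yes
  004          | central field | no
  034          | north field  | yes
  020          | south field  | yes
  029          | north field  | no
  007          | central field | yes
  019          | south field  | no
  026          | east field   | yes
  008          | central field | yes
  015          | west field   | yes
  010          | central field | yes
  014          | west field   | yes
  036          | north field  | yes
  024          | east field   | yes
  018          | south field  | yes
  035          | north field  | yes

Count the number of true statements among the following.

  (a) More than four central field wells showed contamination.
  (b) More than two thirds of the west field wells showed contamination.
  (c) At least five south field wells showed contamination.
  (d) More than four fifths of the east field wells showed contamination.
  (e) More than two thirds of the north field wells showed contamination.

2

(a) central field: |A| = 8, |A ∩ B| = 4; needs |A ∩ B| > 4 — false.
(b) west field: |A| = 5, |A ∩ B| = 3; needs |A ∩ B| / |A| > 2/3 — false.
(c) south field: |A| = 6, |A ∩ B| = 5; needs |A ∩ B| ≥ 5 — true.
(d) east field: |A| = 5, |A ∩ B| = 4; needs |A ∩ B| / |A| > 4/5 — false.
(e) north field: |A| = 9, |A ∩ B| = 7; needs |A ∩ B| / |A| > 2/3 — true.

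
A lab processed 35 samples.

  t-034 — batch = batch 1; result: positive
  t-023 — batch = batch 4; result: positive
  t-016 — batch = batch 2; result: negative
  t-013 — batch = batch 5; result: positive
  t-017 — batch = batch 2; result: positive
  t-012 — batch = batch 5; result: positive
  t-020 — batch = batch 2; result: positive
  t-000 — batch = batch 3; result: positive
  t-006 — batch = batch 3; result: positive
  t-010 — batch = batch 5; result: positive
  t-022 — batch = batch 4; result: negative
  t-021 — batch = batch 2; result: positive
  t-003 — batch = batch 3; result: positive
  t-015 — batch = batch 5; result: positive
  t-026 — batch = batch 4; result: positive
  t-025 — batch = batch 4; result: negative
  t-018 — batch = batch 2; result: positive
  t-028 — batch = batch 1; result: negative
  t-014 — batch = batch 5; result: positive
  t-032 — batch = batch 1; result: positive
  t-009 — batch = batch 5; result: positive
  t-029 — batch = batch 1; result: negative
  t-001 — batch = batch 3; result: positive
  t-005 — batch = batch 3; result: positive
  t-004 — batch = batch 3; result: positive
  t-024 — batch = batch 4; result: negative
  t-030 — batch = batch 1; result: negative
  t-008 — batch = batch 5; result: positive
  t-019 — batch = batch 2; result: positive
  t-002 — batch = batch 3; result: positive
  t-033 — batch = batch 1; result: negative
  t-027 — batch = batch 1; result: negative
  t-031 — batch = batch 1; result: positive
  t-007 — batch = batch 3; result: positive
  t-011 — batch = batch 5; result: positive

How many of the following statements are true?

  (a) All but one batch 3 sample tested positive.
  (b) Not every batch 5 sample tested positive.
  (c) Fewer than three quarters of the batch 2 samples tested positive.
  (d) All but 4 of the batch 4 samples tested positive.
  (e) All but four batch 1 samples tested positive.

0

(a) batch 3: |A| = 8, |A ∩ B| = 8; needs |A ∖ B| = 1 — false.
(b) batch 5: |A| = 8, |A ∩ B| = 8; needs A ⊄ B (|A ∖ B| ≥ 1) — false.
(c) batch 2: |A| = 6, |A ∩ B| = 5; needs |A ∩ B| / |A| < 3/4 — false.
(d) batch 4: |A| = 5, |A ∩ B| = 2; needs |A ∖ B| = 4 — false.
(e) batch 1: |A| = 8, |A ∩ B| = 3; needs |A ∖ B| = 4 — false.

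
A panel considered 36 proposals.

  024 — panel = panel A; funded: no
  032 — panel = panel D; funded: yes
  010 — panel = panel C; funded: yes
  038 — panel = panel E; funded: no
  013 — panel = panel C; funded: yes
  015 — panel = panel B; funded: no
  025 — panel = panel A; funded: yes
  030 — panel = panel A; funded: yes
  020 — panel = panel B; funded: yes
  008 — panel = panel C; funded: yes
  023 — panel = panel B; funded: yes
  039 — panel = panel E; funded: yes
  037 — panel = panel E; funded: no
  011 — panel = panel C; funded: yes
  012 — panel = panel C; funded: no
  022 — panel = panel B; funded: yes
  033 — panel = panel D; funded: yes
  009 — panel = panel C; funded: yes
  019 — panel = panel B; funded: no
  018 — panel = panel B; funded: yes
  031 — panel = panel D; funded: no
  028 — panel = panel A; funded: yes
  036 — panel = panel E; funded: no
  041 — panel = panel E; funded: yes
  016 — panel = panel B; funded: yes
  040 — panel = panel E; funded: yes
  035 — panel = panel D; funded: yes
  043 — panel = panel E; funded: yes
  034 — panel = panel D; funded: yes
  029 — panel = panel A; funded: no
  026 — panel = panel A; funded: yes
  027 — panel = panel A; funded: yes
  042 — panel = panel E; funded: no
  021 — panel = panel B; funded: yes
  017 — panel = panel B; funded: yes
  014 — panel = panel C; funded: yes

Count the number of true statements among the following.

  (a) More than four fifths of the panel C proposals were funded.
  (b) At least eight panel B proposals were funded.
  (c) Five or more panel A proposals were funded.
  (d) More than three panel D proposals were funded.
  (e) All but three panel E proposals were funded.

3

(a) panel C: |A| = 7, |A ∩ B| = 6; needs |A ∩ B| / |A| > 4/5 — true.
(b) panel B: |A| = 9, |A ∩ B| = 7; needs |A ∩ B| ≥ 8 — false.
(c) panel A: |A| = 7, |A ∩ B| = 5; needs |A ∩ B| ≥ 5 — true.
(d) panel D: |A| = 5, |A ∩ B| = 4; needs |A ∩ B| > 3 — true.
(e) panel E: |A| = 8, |A ∩ B| = 4; needs |A ∖ B| = 3 — false.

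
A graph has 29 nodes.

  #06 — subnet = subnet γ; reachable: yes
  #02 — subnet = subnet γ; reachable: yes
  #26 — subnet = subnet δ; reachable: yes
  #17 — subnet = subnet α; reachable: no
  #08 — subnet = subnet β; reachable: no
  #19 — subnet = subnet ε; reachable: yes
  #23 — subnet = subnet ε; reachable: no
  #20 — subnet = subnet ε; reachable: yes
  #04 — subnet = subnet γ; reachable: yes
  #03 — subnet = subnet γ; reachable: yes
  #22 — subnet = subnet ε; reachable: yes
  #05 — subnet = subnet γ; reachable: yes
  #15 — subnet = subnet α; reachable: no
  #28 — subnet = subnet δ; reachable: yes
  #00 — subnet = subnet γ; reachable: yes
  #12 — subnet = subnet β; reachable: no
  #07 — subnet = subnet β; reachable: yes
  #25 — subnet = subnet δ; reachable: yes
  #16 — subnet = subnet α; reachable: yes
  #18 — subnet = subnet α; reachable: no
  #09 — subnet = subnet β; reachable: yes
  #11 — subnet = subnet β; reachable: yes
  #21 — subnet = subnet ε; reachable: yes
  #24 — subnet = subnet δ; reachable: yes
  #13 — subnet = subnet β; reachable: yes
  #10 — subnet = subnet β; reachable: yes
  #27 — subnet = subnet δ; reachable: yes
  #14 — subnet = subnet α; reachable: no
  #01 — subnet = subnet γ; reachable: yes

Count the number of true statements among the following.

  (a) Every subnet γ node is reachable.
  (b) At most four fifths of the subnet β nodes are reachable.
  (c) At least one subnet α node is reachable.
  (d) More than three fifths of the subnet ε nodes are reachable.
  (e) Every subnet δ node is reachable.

5

(a) subnet γ: |A| = 7, |A ∩ B| = 7; needs A ⊆ B, i.e. every element of A is in B (|A ∖ B| = 0) — true.
(b) subnet β: |A| = 7, |A ∩ B| = 5; needs |A ∩ B| / |A| ≤ 4/5 — true.
(c) subnet α: |A| = 5, |A ∩ B| = 1; needs A ∩ B ≠ ∅ (|A ∩ B| ≥ 1) — true.
(d) subnet ε: |A| = 5, |A ∩ B| = 4; needs |A ∩ B| / |A| > 3/5 — true.
(e) subnet δ: |A| = 5, |A ∩ B| = 5; needs A ⊆ B, i.e. every element of A is in B (|A ∖ B| = 0) — true.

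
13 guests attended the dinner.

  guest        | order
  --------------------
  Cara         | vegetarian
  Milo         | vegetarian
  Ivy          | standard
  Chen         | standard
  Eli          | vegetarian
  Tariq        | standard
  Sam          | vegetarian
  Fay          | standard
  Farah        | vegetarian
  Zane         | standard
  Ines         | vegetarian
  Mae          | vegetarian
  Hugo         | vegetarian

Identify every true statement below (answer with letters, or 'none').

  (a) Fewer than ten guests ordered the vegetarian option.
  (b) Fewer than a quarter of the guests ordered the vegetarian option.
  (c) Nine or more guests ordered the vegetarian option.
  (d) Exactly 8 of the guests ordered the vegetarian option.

(a), (d)

|A| = 13, |A ∩ B| = 8, |A ∖ B| = 5.
(a) |A ∩ B| < 10: holds.
(b) |A ∩ B| / |A| < 1/4: fails.
(c) |A ∩ B| ≥ 9: fails.
(d) |A ∩ B| = 8: holds.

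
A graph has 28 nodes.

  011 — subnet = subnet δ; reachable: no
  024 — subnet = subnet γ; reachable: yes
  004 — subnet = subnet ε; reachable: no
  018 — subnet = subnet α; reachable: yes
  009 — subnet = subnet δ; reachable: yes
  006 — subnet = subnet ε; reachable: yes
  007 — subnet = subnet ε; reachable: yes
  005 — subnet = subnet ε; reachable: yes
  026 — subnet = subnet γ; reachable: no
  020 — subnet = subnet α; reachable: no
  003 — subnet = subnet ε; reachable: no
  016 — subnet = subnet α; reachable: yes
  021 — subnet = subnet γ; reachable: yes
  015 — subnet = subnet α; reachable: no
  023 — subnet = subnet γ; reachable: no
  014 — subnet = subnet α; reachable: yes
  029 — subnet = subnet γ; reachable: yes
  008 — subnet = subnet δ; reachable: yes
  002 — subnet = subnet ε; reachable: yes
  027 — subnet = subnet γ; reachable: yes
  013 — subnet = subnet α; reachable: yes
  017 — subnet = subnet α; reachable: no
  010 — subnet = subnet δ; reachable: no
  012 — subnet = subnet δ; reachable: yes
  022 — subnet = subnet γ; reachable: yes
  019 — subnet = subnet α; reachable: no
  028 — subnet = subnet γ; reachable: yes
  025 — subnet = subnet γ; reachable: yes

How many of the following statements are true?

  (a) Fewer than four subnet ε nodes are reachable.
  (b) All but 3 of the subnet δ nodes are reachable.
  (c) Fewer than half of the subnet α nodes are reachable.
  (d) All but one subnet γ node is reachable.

(a) subnet ε: |A| = 6, |A ∩ B| = 4; needs |A ∩ B| < 4 — false.
(b) subnet δ: |A| = 5, |A ∩ B| = 3; needs |A ∖ B| = 3 — false.
(c) subnet α: |A| = 8, |A ∩ B| = 4; needs |A ∩ B| < |A ∖ B| — false.
(d) subnet γ: |A| = 9, |A ∩ B| = 7; needs |A ∖ B| = 1 — false.

0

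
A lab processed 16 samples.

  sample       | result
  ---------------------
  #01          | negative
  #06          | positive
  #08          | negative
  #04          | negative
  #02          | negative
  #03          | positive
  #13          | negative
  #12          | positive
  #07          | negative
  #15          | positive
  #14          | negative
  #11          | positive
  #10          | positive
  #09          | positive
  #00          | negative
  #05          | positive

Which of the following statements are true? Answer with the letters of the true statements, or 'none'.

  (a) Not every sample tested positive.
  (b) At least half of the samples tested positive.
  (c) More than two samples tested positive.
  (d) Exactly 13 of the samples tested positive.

(a), (b), (c)

|A| = 16, |A ∩ B| = 8, |A ∖ B| = 8.
(a) A ⊄ B (|A ∖ B| ≥ 1): holds.
(b) |A ∩ B| ≥ |A ∖ B|: holds.
(c) |A ∩ B| > 2: holds.
(d) |A ∩ B| = 13: fails.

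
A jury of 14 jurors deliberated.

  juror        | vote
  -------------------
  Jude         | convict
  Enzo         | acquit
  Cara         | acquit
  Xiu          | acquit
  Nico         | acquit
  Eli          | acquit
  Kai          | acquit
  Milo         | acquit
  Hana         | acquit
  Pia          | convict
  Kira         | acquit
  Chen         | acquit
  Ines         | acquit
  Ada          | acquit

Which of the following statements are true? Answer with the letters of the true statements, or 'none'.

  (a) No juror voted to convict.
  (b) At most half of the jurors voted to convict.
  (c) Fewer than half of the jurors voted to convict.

|A| = 14, |A ∩ B| = 2, |A ∖ B| = 12.
(a) A ∩ B = ∅ (|A ∩ B| = 0): fails.
(b) |A ∩ B| ≤ |A ∖ B|: holds.
(c) |A ∩ B| < |A ∖ B|: holds.

(b), (c)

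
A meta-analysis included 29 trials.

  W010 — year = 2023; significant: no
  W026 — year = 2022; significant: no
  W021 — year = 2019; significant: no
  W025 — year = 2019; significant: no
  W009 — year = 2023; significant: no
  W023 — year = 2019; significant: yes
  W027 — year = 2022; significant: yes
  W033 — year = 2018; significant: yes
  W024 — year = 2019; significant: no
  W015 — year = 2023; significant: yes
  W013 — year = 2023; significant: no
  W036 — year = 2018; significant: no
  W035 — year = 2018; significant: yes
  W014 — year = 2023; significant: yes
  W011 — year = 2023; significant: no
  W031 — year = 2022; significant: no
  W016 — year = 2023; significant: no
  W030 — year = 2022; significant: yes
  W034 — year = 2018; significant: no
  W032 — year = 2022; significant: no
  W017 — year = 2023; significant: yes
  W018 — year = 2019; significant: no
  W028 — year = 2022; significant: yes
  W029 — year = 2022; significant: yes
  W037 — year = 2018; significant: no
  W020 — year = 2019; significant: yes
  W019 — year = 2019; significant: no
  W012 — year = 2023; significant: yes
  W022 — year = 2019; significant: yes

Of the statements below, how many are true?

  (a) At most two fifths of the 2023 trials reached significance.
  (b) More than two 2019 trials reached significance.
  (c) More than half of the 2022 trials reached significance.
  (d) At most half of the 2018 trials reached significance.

(a) 2023: |A| = 9, |A ∩ B| = 4; needs |A ∩ B| / |A| ≤ 2/5 — false.
(b) 2019: |A| = 8, |A ∩ B| = 3; needs |A ∩ B| > 2 — true.
(c) 2022: |A| = 7, |A ∩ B| = 4; needs |A ∩ B| > |A ∖ B| — true.
(d) 2018: |A| = 5, |A ∩ B| = 2; needs |A ∩ B| ≤ |A ∖ B| — true.

3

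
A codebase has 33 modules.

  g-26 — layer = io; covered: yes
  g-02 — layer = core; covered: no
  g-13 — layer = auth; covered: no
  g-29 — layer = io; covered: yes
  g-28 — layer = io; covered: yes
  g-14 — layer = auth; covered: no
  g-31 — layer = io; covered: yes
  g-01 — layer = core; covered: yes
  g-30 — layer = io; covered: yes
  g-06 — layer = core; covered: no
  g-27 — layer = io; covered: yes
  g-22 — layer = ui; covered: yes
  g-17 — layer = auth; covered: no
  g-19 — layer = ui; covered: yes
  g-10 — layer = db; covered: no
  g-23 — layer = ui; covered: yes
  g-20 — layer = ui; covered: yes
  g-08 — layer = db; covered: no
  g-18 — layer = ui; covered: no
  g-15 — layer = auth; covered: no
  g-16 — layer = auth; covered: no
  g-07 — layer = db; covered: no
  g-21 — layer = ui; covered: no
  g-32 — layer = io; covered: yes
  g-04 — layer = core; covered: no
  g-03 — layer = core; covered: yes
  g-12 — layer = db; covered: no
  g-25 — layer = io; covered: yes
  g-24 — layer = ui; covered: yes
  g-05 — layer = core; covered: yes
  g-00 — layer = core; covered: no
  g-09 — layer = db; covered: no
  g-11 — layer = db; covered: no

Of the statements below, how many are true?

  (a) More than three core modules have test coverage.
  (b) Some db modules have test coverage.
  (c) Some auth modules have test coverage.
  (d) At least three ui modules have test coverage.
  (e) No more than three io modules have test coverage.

(a) core: |A| = 7, |A ∩ B| = 3; needs |A ∩ B| > 3 — false.
(b) db: |A| = 6, |A ∩ B| = 0; needs A ∩ B ≠ ∅ (|A ∩ B| ≥ 1) — false.
(c) auth: |A| = 5, |A ∩ B| = 0; needs A ∩ B ≠ ∅ (|A ∩ B| ≥ 1) — false.
(d) ui: |A| = 7, |A ∩ B| = 5; needs |A ∩ B| ≥ 3 — true.
(e) io: |A| = 8, |A ∩ B| = 8; needs |A ∩ B| ≤ 3 — false.

1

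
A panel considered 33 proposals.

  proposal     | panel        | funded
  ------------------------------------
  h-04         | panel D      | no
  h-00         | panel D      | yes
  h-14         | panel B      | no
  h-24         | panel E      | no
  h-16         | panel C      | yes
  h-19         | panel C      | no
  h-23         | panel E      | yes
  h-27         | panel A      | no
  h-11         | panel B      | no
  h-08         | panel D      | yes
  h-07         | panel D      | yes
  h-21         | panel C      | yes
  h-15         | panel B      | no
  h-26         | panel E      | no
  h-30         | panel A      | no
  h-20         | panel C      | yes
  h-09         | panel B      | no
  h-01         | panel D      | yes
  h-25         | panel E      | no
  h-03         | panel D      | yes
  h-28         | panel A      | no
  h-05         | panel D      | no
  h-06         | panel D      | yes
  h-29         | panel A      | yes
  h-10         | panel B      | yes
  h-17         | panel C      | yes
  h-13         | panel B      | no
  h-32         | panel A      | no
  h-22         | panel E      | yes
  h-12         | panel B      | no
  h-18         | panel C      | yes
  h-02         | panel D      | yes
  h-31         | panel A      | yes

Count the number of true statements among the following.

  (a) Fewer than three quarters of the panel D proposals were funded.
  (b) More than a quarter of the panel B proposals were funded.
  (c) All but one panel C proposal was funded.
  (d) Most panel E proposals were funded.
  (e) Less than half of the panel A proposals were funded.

2

(a) panel D: |A| = 9, |A ∩ B| = 7; needs |A ∩ B| / |A| < 3/4 — false.
(b) panel B: |A| = 7, |A ∩ B| = 1; needs |A ∩ B| / |A| > 1/4 — false.
(c) panel C: |A| = 6, |A ∩ B| = 5; needs |A ∖ B| = 1 — true.
(d) panel E: |A| = 5, |A ∩ B| = 2; needs |A ∩ B| > |A ∖ B| — false.
(e) panel A: |A| = 6, |A ∩ B| = 2; needs |A ∩ B| < |A ∖ B| — true.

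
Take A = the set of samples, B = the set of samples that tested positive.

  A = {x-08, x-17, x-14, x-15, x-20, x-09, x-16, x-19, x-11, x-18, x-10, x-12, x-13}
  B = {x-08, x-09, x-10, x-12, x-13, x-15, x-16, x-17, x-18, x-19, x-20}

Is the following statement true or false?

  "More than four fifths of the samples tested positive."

True

'More than four fifths of the samples tested positive' holds iff |A ∩ B| / |A| > 4/5.
A (the restrictor) = {x-08, x-17, x-14, x-15, x-20, x-09, x-16, x-19, x-11, x-18, x-10, x-12, x-13}, |A| = 13.
A ∩ B = {x-08, x-17, x-15, x-20, x-09, x-16, x-19, x-18, x-10, x-12, x-13}, so |A ∩ B| = 11.
A ∖ B = {x-14, x-11}, so |A ∖ B| = 2.
|A ∩ B|/|A| = 11/13, so the statement is true.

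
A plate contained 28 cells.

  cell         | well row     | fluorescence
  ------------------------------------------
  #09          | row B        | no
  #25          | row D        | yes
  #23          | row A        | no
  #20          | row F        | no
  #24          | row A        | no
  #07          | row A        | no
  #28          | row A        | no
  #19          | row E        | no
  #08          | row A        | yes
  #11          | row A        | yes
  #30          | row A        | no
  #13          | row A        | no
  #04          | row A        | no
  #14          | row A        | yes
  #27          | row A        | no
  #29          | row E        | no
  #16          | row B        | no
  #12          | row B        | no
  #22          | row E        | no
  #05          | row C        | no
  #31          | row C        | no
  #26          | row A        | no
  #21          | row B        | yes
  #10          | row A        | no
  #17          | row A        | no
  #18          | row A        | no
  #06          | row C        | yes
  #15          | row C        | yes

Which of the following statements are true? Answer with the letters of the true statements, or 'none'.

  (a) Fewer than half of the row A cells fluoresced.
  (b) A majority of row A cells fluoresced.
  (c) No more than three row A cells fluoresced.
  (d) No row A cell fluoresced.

|A| = 15, |A ∩ B| = 3, |A ∖ B| = 12.
(a) |A ∩ B| < |A ∖ B|: holds.
(b) |A ∩ B| > |A ∖ B|: fails.
(c) |A ∩ B| ≤ 3: holds.
(d) A ∩ B = ∅ (|A ∩ B| = 0): fails.

(a), (c)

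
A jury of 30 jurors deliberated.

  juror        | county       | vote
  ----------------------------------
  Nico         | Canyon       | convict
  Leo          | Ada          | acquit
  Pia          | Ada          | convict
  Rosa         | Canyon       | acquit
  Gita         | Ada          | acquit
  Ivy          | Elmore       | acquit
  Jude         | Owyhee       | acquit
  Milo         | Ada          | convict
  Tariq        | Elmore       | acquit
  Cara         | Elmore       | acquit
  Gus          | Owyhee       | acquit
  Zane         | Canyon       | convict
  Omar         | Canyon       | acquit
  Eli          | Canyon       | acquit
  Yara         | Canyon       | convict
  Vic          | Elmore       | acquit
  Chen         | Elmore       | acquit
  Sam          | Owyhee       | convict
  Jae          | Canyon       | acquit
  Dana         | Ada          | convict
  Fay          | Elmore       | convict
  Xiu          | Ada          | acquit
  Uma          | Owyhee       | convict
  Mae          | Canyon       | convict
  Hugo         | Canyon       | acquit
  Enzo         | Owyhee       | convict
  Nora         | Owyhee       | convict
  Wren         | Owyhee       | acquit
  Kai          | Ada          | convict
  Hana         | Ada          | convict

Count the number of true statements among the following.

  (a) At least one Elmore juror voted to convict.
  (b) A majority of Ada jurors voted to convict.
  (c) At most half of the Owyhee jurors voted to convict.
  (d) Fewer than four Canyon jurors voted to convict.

(a) Elmore: |A| = 6, |A ∩ B| = 1; needs A ∩ B ≠ ∅ (|A ∩ B| ≥ 1) — true.
(b) Ada: |A| = 8, |A ∩ B| = 5; needs |A ∩ B| > |A ∖ B| — true.
(c) Owyhee: |A| = 7, |A ∩ B| = 4; needs |A ∩ B| ≤ |A ∖ B| — false.
(d) Canyon: |A| = 9, |A ∩ B| = 4; needs |A ∩ B| < 4 — false.

2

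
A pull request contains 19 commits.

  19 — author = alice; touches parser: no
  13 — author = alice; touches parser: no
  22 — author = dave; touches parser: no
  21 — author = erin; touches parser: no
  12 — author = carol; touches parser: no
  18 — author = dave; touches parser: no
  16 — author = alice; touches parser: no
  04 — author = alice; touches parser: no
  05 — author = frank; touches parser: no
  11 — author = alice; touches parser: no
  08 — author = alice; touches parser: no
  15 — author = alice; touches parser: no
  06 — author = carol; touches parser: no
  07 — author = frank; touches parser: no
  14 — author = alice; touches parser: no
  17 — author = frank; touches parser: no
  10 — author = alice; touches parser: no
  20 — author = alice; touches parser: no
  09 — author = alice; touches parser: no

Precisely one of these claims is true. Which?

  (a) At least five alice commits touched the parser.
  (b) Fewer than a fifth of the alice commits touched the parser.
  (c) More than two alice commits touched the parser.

|A| = 11, |A ∩ B| = 0, |A ∖ B| = 11.
(a) requires |A ∩ B| ≥ 5: false.
(b) requires |A ∩ B| / |A| < 1/5: true.
(c) requires |A ∩ B| > 2: false.

(b)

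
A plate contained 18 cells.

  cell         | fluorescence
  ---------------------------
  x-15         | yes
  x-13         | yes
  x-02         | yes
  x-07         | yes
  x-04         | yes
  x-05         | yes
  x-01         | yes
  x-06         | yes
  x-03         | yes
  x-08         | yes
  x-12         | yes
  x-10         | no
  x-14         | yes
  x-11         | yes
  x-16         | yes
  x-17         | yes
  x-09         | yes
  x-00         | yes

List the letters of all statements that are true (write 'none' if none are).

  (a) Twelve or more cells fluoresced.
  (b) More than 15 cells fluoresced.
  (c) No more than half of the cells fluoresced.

|A| = 18, |A ∩ B| = 17, |A ∖ B| = 1.
(a) |A ∩ B| ≥ 12: holds.
(b) |A ∩ B| > 15: holds.
(c) |A ∩ B| ≤ |A ∖ B|: fails.

(a), (b)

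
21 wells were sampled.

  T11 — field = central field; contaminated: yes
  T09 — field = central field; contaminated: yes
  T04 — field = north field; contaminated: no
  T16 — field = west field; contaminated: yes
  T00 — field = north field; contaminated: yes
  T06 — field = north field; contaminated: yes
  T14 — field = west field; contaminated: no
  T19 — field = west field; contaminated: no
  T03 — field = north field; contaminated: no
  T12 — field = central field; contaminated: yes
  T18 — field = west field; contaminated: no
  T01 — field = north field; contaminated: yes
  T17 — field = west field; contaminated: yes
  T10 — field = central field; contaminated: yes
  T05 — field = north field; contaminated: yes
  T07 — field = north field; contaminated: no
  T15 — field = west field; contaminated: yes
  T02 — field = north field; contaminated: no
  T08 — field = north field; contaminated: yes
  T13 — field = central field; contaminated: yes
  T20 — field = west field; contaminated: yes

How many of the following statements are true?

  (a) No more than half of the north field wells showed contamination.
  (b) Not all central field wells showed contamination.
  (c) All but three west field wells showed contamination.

(a) north field: |A| = 9, |A ∩ B| = 5; needs |A ∩ B| ≤ |A ∖ B| — false.
(b) central field: |A| = 5, |A ∩ B| = 5; needs A ⊄ B (|A ∖ B| ≥ 1) — false.
(c) west field: |A| = 7, |A ∩ B| = 4; needs |A ∖ B| = 3 — true.

1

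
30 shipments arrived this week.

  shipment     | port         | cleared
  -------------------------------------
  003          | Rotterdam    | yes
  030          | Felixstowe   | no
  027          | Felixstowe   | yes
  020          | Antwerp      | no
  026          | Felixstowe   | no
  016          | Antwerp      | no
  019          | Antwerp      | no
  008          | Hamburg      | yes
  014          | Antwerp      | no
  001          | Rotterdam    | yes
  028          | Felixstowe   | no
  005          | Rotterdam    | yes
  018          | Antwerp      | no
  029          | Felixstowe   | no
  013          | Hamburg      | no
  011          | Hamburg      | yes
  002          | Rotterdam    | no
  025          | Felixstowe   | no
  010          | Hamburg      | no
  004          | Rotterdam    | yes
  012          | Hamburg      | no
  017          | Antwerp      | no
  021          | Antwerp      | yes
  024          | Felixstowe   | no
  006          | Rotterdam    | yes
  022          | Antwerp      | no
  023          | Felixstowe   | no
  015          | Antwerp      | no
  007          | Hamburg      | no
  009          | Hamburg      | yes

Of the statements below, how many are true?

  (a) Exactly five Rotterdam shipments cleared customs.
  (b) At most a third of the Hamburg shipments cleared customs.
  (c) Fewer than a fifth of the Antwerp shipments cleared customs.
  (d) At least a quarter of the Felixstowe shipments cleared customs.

(a) Rotterdam: |A| = 6, |A ∩ B| = 5; needs |A ∩ B| = 5 — true.
(b) Hamburg: |A| = 7, |A ∩ B| = 3; needs |A ∩ B| / |A| ≤ 1/3 — false.
(c) Antwerp: |A| = 9, |A ∩ B| = 1; needs |A ∩ B| / |A| < 1/5 — true.
(d) Felixstowe: |A| = 8, |A ∩ B| = 1; needs |A ∩ B| / |A| ≥ 1/4 — false.

2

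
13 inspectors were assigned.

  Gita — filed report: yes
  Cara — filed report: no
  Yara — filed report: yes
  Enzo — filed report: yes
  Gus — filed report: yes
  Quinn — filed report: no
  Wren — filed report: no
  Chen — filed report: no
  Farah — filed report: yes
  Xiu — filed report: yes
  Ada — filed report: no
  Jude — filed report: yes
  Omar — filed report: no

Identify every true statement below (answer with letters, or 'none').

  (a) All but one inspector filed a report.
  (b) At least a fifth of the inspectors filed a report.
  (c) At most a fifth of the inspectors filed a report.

|A| = 13, |A ∩ B| = 7, |A ∖ B| = 6.
(a) |A ∖ B| = 1: fails.
(b) |A ∩ B| / |A| ≥ 1/5: holds.
(c) |A ∩ B| / |A| ≤ 1/5: fails.

(b)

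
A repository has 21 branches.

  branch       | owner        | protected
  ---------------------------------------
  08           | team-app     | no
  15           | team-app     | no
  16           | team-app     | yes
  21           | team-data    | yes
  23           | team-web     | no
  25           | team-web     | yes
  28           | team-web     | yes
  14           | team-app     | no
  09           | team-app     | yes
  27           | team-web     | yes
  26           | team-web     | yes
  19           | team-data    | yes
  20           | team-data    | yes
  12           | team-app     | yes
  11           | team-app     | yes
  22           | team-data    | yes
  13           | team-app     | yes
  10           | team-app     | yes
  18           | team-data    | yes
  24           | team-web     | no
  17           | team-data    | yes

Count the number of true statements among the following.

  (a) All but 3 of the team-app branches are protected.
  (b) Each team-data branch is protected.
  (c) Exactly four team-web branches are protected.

(a) team-app: |A| = 9, |A ∩ B| = 6; needs |A ∖ B| = 3 — true.
(b) team-data: |A| = 6, |A ∩ B| = 6; needs A ⊆ B, i.e. every element of A is in B (|A ∖ B| = 0) — true.
(c) team-web: |A| = 6, |A ∩ B| = 4; needs |A ∩ B| = 4 — true.

3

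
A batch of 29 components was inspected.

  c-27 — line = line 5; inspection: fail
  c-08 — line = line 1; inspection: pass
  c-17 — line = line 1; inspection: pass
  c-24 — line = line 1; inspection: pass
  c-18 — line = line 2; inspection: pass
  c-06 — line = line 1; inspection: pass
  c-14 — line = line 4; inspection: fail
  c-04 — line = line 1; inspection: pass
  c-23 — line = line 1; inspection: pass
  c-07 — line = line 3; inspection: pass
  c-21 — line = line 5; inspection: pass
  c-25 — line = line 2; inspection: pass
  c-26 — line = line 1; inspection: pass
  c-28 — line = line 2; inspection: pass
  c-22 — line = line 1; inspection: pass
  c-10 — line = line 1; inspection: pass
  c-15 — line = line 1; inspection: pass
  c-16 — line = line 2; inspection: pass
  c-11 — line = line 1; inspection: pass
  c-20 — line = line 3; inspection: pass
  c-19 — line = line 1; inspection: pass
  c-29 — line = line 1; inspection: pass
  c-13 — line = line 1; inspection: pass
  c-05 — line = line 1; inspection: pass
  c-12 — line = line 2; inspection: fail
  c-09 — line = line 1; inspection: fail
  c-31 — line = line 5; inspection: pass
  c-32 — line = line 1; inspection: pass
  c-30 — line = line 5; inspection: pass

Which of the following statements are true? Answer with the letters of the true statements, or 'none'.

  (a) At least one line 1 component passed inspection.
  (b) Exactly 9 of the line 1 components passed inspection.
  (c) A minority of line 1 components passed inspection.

|A| = 17, |A ∩ B| = 16, |A ∖ B| = 1.
(a) A ∩ B ≠ ∅ (|A ∩ B| ≥ 1): holds.
(b) |A ∩ B| = 9: fails.
(c) |A ∩ B| < |A ∖ B|: fails.

(a)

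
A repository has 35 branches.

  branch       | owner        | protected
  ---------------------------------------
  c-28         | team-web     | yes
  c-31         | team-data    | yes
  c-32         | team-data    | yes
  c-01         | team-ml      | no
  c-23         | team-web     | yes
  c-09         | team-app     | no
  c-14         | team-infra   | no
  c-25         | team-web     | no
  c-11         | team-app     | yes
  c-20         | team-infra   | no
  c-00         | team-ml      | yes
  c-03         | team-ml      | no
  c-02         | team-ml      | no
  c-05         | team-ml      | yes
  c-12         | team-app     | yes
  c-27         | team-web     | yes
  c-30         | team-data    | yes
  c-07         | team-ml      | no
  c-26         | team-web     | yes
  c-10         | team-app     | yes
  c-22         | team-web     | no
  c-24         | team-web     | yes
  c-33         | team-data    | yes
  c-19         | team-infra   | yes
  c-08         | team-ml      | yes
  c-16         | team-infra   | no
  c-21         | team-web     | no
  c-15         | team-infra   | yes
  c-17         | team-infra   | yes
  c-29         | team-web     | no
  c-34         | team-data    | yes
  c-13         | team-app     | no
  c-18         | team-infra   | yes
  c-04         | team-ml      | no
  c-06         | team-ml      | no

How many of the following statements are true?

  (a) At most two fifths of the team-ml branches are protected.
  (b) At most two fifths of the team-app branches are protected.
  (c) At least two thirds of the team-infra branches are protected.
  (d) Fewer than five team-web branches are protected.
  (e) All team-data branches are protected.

2

(a) team-ml: |A| = 9, |A ∩ B| = 3; needs |A ∩ B| / |A| ≤ 2/5 — true.
(b) team-app: |A| = 5, |A ∩ B| = 3; needs |A ∩ B| / |A| ≤ 2/5 — false.
(c) team-infra: |A| = 7, |A ∩ B| = 4; needs |A ∩ B| / |A| ≥ 2/3 — false.
(d) team-web: |A| = 9, |A ∩ B| = 5; needs |A ∩ B| < 5 — false.
(e) team-data: |A| = 5, |A ∩ B| = 5; needs A ⊆ B, i.e. every element of A is in B (|A ∖ B| = 0) — true.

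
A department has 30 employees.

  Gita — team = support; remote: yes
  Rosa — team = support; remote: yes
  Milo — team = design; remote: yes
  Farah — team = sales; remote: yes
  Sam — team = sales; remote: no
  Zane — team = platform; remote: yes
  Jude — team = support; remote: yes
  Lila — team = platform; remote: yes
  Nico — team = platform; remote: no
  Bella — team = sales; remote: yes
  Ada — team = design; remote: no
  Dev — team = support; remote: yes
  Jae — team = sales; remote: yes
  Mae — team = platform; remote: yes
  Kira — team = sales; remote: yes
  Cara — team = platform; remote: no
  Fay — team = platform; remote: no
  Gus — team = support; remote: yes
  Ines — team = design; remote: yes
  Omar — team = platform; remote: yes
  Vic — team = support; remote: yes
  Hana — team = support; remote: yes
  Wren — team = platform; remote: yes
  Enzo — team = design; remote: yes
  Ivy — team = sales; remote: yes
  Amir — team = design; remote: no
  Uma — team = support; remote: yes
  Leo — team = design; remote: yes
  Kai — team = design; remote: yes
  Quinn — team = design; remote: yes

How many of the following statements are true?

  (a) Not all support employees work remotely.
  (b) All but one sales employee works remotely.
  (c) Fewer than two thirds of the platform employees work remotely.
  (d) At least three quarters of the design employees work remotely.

3

(a) support: |A| = 8, |A ∩ B| = 8; needs A ⊄ B (|A ∖ B| ≥ 1) — false.
(b) sales: |A| = 6, |A ∩ B| = 5; needs |A ∖ B| = 1 — true.
(c) platform: |A| = 8, |A ∩ B| = 5; needs |A ∩ B| / |A| < 2/3 — true.
(d) design: |A| = 8, |A ∩ B| = 6; needs |A ∩ B| / |A| ≥ 3/4 — true.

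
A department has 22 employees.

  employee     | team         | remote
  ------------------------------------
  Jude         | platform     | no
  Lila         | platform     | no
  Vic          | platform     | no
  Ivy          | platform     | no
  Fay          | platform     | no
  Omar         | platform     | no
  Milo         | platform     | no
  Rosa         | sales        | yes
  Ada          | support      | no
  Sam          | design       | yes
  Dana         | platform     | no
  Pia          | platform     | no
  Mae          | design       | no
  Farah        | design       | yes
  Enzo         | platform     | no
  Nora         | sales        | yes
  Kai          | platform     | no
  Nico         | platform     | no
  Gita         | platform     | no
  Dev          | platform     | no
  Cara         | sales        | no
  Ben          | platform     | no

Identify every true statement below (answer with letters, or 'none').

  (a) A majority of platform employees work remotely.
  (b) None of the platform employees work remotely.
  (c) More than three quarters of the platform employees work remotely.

(b)

|A| = 15, |A ∩ B| = 0, |A ∖ B| = 15.
(a) |A ∩ B| > |A ∖ B|: fails.
(b) A ∩ B = ∅ (|A ∩ B| = 0): holds.
(c) |A ∩ B| / |A| > 3/4: fails.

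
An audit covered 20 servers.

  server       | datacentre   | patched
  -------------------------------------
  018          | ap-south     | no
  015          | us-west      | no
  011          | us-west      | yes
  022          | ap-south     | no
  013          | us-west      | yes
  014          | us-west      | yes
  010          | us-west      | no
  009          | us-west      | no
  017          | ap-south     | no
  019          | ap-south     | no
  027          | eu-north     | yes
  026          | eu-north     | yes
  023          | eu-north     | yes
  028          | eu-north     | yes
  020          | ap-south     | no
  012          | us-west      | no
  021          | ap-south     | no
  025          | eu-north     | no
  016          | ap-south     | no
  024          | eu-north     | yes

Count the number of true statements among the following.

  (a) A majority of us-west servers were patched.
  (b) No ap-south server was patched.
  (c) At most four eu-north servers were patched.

1

(a) us-west: |A| = 7, |A ∩ B| = 3; needs |A ∩ B| > |A ∖ B| — false.
(b) ap-south: |A| = 7, |A ∩ B| = 0; needs A ∩ B = ∅ (|A ∩ B| = 0) — true.
(c) eu-north: |A| = 6, |A ∩ B| = 5; needs |A ∩ B| ≤ 4 — false.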